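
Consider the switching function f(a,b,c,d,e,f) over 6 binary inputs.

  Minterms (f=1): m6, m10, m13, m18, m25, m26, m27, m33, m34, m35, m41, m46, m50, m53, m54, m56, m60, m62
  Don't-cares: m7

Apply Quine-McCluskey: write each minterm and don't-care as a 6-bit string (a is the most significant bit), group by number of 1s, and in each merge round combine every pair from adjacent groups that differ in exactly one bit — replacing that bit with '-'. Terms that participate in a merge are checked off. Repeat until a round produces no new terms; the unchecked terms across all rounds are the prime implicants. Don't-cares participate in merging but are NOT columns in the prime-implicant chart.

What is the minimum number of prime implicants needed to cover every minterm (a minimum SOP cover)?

11

Round 0: 000110✓ 000111✓ 001010✓ 001101 010010✓ 011001✓ 011010✓ 011011✓ 100001✓ 100010✓ 100011✓ 101001✓ 101110✓ 110010✓ 110101 110110✓ 111000✓ 111100✓ 111110✓
Round 1: -10010 0-1010 00011- 01-010 0110-1 01101- 1-0010 1-1110 10-001 1000-1 10001- 11-110 110-10 111-00 1111-0
PIs = {-10010, 0-1010, 00011-, 001101, 01-010, 0110-1, 01101-, 1-0010, 1-1110, 10-001, 1000-1, 10001-, 11-110, 110-10, 110101, 111-00, 1111-0}
Coverage chart:
  m6: 00011- ←essential
  m10: 0-1010 ←essential
  m13: 001101 ←essential
  m18: -10010,01-010
  m25: 0110-1 ←essential
  m26: 0-1010,01-010,01101-
  m27: 0110-1,01101-
  m33: 10-001,1000-1
  m34: 1-0010,10001-
  m35: 1000-1,10001-
  m41: 10-001 ←essential
  m46: 1-1110 ←essential
  m50: -10010,1-0010,110-10
  m53: 110101 ←essential
  m54: 11-110,110-10
  m56: 111-00 ←essential
  m60: 111-00,1111-0
  m62: 1-1110,11-110,1111-0
Essential: 0-1010, 00011-, 001101, 0110-1, 1-1110, 10-001, 110101, 111-00
Petrick residual → -10010, 10001-, 11-110
Min cover (11 terms): bc'd'ef' + a'cd'ef' + a'b'c'de + a'b'cde'f + a'bcd'f + acdef' + ab'd'e'f + ab'c'd'e + abdef' + abc'de'f + abce'f'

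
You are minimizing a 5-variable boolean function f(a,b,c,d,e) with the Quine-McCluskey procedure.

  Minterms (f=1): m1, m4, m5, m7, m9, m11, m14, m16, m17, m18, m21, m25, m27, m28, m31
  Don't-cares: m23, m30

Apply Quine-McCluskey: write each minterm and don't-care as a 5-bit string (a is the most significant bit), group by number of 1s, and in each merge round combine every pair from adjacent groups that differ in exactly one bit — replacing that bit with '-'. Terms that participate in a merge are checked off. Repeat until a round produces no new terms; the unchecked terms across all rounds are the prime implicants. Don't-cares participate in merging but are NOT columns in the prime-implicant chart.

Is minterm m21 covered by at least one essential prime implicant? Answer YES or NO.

[col 0] 00001*, 00100*, 00101*, 00111*, 01001*, 01011*, 01110*, 10000*, 10001*, 10010*, 10101*, 10111*, 11001*, 11011*, 11100*, 11110*, 11111*
[col 1] -0001*, -0101*, -0111*, -1001*, -1011*, -1110, 0-001*, 00-01*, 001-1*, 0010-, 010-1*, 1-001*, 1-111, 10-01*, 100-0, 1000-, 101-1*, 11-11, 110-1*, 111-0, 1111-
[col 2] --001, -0-01, -01-1, -10-1
Prime implicants: --001, -0-01, -01-1, -10-1, -1110, 0010-, 1-111, 100-0, 1000-, 11-11, 111-0, 1111-
PI chart (minterm → PIs covering it):
  1 | --001,-0-01
  4 | 0010-  (sole → essential)
  5 | -0-01,-01-1,0010-
  7 | -01-1  (sole → essential)
  9 | --001,-10-1
  11 | -10-1  (sole → essential)
  14 | -1110  (sole → essential)
  16 | 100-0,1000-
  17 | --001,-0-01,1000-
  18 | 100-0  (sole → essential)
  21 | -0-01,-01-1
  25 | --001,-10-1
  27 | -10-1,11-11
  28 | 111-0  (sole → essential)
  31 | 1-111,11-11,1111-
Essential prime implicants: -01-1, -10-1, -1110, 0010-, 100-0, 111-0

YES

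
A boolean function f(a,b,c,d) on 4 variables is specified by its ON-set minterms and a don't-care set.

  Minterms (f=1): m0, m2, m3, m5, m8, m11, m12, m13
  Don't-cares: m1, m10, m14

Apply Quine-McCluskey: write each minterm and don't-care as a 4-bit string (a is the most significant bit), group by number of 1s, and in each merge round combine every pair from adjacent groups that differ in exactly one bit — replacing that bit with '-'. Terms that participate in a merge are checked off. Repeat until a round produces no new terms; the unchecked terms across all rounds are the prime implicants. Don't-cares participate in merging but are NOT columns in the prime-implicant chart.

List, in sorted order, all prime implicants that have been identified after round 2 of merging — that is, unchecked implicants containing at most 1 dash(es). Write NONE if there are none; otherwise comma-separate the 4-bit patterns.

-101, 0-01, 110-

Round 0: 0000✓ 0001✓ 0010✓ 0011✓ 0101✓ 1000✓ 1010✓ 1011✓ 1100✓ 1101✓ 1110✓
Round 1: -000✓ -010✓ -011✓ -101 0-01 00-0✓ 00-1✓ 000-✓ 001-✓ 1-00✓ 1-10✓ 10-0✓ 101-✓ 11-0✓ 110-
Round 2: -0-0 -01- 00-- 1--0
PIs = {-0-0, -01-, -101, 0-01, 00--, 1--0, 110-}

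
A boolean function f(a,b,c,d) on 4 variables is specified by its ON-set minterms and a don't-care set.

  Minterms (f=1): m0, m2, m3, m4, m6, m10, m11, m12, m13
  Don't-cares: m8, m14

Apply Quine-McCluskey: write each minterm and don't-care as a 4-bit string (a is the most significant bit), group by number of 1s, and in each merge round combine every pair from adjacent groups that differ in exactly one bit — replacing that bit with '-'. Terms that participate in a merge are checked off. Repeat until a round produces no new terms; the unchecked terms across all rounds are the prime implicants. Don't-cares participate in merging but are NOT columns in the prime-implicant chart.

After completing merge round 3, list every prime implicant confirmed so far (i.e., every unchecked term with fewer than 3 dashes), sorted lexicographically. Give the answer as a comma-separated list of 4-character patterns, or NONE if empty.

Round 0: 0000✓ 0010✓ 0011✓ 0100✓ 0110✓ 1000✓ 1010✓ 1011✓ 1100✓ 1101✓ 1110✓
Round 1: -000✓ -010✓ -011✓ -100✓ -110✓ 0-00✓ 0-10✓ 00-0✓ 001-✓ 01-0✓ 1-00✓ 1-10✓ 10-0✓ 101-✓ 11-0✓ 110-
Round 2: --00✓ --10✓ -0-0✓ -01- -1-0✓ 0--0✓ 1--0✓
Round 3: ---0
PIs = {---0, -01-, 110-}

-01-, 110-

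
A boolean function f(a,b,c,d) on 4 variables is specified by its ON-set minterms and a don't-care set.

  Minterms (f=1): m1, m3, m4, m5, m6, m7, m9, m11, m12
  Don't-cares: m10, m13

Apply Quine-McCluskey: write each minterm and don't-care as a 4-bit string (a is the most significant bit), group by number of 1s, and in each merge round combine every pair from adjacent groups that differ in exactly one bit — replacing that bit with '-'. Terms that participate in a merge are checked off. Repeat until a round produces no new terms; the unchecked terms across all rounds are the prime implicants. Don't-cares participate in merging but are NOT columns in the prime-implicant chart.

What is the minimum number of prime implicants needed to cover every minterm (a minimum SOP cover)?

3

Round 0: 0001✓ 0011✓ 0100✓ 0101✓ 0110✓ 0111✓ 1001✓ 1010✓ 1011✓ 1100✓ 1101✓
Round 1: -001✓ -011✓ -100✓ -101✓ 0-01✓ 0-11✓ 00-1✓ 01-0✓ 01-1✓ 010-✓ 011-✓ 1-01✓ 10-1✓ 101- 110-✓
Round 2: --01 -0-1 -10- 0--1 01--
PIs = {--01, -0-1, -10-, 0--1, 01--, 101-}
Coverage chart:
  m1: --01,-0-1,0--1
  m3: -0-1,0--1
  m4: -10-,01--
  m5: --01,-10-,0--1,01--
  m6: 01-- ←essential
  m7: 0--1,01--
  m9: --01,-0-1
  m11: -0-1,101-
  m12: -10- ←essential
Essential: -10-, 01--
Petrick residual → -0-1
Min cover (3 terms): b'd + bc' + a'b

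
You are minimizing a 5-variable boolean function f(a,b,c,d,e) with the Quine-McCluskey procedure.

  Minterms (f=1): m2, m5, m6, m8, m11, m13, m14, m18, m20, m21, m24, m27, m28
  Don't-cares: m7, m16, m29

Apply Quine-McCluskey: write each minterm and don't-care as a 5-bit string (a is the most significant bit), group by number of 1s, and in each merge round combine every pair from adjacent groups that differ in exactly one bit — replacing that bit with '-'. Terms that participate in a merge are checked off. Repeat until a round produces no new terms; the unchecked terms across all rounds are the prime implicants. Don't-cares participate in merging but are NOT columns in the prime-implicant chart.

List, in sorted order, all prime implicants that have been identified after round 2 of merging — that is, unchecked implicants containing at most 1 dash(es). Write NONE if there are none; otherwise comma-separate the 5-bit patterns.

-0010, -1000, -1011, 0-110, 00-10, 001-1, 0011-, 100-0

[col 0] 00010*, 00101*, 00110*, 00111*, 01000*, 01011*, 01101*, 01110*, 10000*, 10010*, 10100*, 10101*, 11000*, 11011*, 11100*, 11101*
[col 1] -0010, -0101*, -1000, -1011, -1101*, 0-101*, 0-110, 00-10, 001-1, 0011-, 1-000*, 1-100*, 1-101*, 10-00*, 100-0, 1010-*, 11-00*, 1110-*
[col 2] --101, 1--00, 1-10-
Prime implicants: --101, -0010, -1000, -1011, 0-110, 00-10, 001-1, 0011-, 1--00, 1-10-, 100-0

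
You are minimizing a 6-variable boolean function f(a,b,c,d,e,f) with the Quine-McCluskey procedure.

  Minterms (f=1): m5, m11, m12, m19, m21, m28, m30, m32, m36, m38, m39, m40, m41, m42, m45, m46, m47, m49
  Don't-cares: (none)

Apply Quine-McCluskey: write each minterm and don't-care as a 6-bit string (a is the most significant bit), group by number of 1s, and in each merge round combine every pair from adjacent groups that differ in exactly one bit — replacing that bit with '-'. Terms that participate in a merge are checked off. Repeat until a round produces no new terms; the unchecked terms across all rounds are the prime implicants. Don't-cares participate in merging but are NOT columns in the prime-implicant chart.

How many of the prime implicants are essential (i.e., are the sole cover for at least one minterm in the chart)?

7

Round 0: 000101✓ 001011 001100✓ 010011 010101✓ 011100✓ 011110✓ 100000✓ 100100✓ 100110✓ 100111✓ 101000✓ 101001✓ 101010✓ 101101✓ 101110✓ 101111✓ 110001
Round 1: 0-0101 0-1100 0111-0 10-000 10-110✓ 10-111✓ 100-00 1001-0 10011-✓ 101-01 101-10 1010-0 10100- 1011-1 10111-✓
Round 2: 10-11-
PIs = {0-0101, 0-1100, 001011, 010011, 0111-0, 10-000, 10-11-, 100-00, 1001-0, 101-01, 101-10, 1010-0, 10100-, 1011-1, 110001}
Coverage chart:
  m5: 0-0101 ←essential
  m11: 001011 ←essential
  m12: 0-1100 ←essential
  m19: 010011 ←essential
  m21: 0-0101 ←essential
  m28: 0-1100,0111-0
  m30: 0111-0 ←essential
  m32: 10-000,100-00
  m36: 100-00,1001-0
  m38: 10-11-,1001-0
  m39: 10-11- ←essential
  m40: 10-000,1010-0,10100-
  m41: 101-01,10100-
  m42: 101-10,1010-0
  m45: 101-01,1011-1
  m46: 10-11-,101-10
  m47: 10-11-,1011-1
  m49: 110001 ←essential
Essential: 0-0101, 0-1100, 001011, 010011, 0111-0, 10-11-, 110001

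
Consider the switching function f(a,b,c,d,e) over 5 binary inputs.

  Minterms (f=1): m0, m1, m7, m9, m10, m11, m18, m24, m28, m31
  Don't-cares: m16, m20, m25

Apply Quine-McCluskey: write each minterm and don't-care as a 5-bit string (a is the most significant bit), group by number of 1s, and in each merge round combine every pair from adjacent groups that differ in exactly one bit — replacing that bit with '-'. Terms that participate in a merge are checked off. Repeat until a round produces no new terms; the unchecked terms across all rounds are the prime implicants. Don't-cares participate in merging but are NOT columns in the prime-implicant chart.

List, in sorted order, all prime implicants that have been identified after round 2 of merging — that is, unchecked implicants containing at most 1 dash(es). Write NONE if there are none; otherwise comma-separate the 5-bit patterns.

-0000, -1001, 0-001, 0000-, 00111, 010-1, 0101-, 100-0, 1100-, 11111

[col 0] 00000*, 00001*, 00111, 01001*, 01010*, 01011*, 10000*, 10010*, 10100*, 11000*, 11001*, 11100*, 11111
[col 1] -0000, -1001, 0-001, 0000-, 010-1, 0101-, 1-000*, 1-100*, 10-00*, 100-0, 11-00*, 1100-
[col 2] 1--00
Prime implicants: -0000, -1001, 0-001, 0000-, 00111, 010-1, 0101-, 1--00, 100-0, 1100-, 11111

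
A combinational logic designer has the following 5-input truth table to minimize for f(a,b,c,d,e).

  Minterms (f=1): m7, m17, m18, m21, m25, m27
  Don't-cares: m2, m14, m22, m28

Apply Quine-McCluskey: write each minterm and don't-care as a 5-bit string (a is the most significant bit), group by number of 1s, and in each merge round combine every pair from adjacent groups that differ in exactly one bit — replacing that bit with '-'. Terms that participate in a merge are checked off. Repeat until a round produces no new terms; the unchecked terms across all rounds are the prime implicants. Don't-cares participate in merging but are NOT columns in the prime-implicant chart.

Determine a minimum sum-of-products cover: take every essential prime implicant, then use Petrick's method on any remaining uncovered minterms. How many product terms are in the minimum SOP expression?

4

Round 0: 00010✓ 00111 01110 10001✓ 10010✓ 10101✓ 10110✓ 11001✓ 11011✓ 11100
Round 1: -0010 1-001 10-01 10-10 110-1
PIs = {-0010, 00111, 01110, 1-001, 10-01, 10-10, 110-1, 11100}
Coverage chart:
  m7: 00111 ←essential
  m17: 1-001,10-01
  m18: -0010,10-10
  m21: 10-01 ←essential
  m25: 1-001,110-1
  m27: 110-1 ←essential
Essential: 00111, 10-01, 110-1
Petrick residual → -0010
Min cover (4 terms): b'c'de' + a'b'cde + ab'd'e + abc'e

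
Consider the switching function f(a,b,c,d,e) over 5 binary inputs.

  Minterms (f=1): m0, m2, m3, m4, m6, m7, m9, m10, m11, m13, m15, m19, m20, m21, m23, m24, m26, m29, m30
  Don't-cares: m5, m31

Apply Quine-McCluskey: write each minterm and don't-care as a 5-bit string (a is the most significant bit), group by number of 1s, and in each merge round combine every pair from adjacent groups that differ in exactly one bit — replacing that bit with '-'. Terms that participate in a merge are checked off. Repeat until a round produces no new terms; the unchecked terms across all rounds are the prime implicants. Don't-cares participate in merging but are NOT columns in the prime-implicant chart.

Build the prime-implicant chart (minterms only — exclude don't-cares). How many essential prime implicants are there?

6

Round 0: 00000✓ 00010✓ 00011✓ 00100✓ 00101✓ 00110✓ 00111✓ 01001✓ 01010✓ 01011✓ 01101✓ 01111✓ 10011✓ 10100✓ 10101✓ 10111✓ 11000✓ 11010✓ 11101✓ 11110✓ 11111✓
Round 1: -0011✓ -0100✓ -0101✓ -0111✓ -1010 -1101✓ -1111✓ 0-010✓ 0-011✓ 0-101✓ 0-111✓ 00-00✓ 00-10✓ 00-11✓ 000-0✓ 0001-✓ 001-0✓ 001-1✓ 0010-✓ 0011-✓ 01-01✓ 01-11✓ 010-1✓ 0101-✓ 011-1✓ 1-101✓ 1-111✓ 10-11✓ 101-1✓ 1010-✓ 11-10 110-0 111-1✓ 1111-
Round 2: --101✓ --111✓ -0-11 -01-1✓ -010- -11-1✓ 0--11 0-01- 0-1-1✓ 00--0 00-1- 001-- 01--1 1-1-1✓
Round 3: --1-1
PIs = {--1-1, -0-11, -010-, -1010, 0--11, 0-01-, 00--0, 00-1-, 001--, 01--1, 11-10, 110-0, 1111-}
Coverage chart:
  m0: 00--0 ←essential
  m2: 0-01-,00--0,00-1-
  m3: -0-11,0--11,0-01-,00-1-
  m4: -010-,00--0,001--
  m6: 00--0,00-1-,001--
  m7: --1-1,-0-11,0--11,00-1-,001--
  m9: 01--1 ←essential
  m10: -1010,0-01-
  m11: 0--11,0-01-,01--1
  m13: --1-1,01--1
  m15: --1-1,0--11,01--1
  m19: -0-11 ←essential
  m20: -010- ←essential
  m21: --1-1,-010-
  m23: --1-1,-0-11
  m24: 110-0 ←essential
  m26: -1010,11-10,110-0
  m29: --1-1 ←essential
  m30: 11-10,1111-
Essential: --1-1, -0-11, -010-, 00--0, 01--1, 110-0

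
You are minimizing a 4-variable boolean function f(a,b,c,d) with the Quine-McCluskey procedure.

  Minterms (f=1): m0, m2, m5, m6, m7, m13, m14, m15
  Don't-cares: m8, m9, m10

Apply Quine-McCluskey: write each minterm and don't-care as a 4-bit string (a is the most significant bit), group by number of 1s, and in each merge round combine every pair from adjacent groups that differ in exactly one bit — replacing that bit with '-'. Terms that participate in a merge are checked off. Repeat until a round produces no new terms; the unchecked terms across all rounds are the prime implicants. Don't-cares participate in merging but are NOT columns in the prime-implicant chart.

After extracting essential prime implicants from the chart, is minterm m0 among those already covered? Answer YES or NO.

[col 0] 0000*, 0010*, 0101*, 0110*, 0111*, 1000*, 1001*, 1010*, 1101*, 1110*, 1111*
[col 1] -000*, -010*, -101*, -110*, -111*, 0-10*, 00-0*, 01-1*, 011-*, 1-01, 1-10*, 10-0*, 100-, 11-1*, 111-*
[col 2] --10, -0-0, -1-1, -11-
Prime implicants: --10, -0-0, -1-1, -11-, 1-01, 100-
PI chart (minterm → PIs covering it):
  0 | -0-0  (sole → essential)
  2 | --10,-0-0
  5 | -1-1  (sole → essential)
  6 | --10,-11-
  7 | -1-1,-11-
  13 | -1-1,1-01
  14 | --10,-11-
  15 | -1-1,-11-
Essential prime implicants: -0-0, -1-1

YES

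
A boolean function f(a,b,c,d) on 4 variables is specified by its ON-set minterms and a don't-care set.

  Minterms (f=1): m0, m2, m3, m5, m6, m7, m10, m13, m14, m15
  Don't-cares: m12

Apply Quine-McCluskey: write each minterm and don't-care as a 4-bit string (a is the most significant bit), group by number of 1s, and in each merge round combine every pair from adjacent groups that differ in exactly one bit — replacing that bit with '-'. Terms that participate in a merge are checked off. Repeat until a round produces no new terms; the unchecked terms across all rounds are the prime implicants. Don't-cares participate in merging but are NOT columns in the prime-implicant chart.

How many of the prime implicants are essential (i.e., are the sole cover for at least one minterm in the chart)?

4

size-2^0 implicants → 0000(✓)  0010(✓)  0011(✓)  0101(✓)  0110(✓)  0111(✓)  1010(✓)  1100(✓)  1101(✓)  1110(✓)  1111(✓)
size-2^1 implicants → -010(✓)  -101(✓)  -110(✓)  -111(✓)  0-10(✓)  0-11(✓)  00-0  001-(✓)  01-1(✓)  011-(✓)  1-10(✓)  11-0(✓)  11-1(✓)  110-(✓)  111-(✓)
size-2^2 implicants → --10  -1-1  -11-  0-1-  11--
Unchecked terms (primes): --10, -1-1, -11-, 0-1-, 00-0, 11--
Minterm coverage:
  m0 ⊆ 00-0 [E]
  m2 ⊆ --10,0-1-,00-0
  m3 ⊆ 0-1- [E]
  m5 ⊆ -1-1 [E]
  m6 ⊆ --10,-11-,0-1-
  m7 ⊆ -1-1,-11-,0-1-
  m10 ⊆ --10 [E]
  m13 ⊆ -1-1,11--
  m14 ⊆ --10,-11-,11--
  m15 ⊆ -1-1,-11-,11--
E = {--10, -1-1, 0-1-, 00-0}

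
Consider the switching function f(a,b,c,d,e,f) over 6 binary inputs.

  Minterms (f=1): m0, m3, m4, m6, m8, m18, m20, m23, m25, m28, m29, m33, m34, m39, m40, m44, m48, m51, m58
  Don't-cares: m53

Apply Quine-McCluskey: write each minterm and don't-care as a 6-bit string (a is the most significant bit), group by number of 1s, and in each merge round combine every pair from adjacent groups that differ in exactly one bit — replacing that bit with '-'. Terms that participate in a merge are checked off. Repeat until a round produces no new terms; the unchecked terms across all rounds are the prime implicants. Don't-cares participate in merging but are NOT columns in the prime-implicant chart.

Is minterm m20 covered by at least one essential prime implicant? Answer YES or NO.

NO

[col 0] 000000*, 000011, 000100*, 000110*, 001000*, 010010, 010100*, 010111, 011001*, 011100*, 011101*, 100001, 100010, 100111, 101000*, 101100*, 110000, 110011, 110101, 111010
[col 1] -01000, 0-0100, 00-000, 000-00, 0001-0, 01-100, 011-01, 01110-, 101-00
Prime implicants: -01000, 0-0100, 00-000, 000-00, 000011, 0001-0, 01-100, 010010, 010111, 011-01, 01110-, 100001, 100010, 100111, 101-00, 110000, 110011, 110101, 111010
PI chart (minterm → PIs covering it):
  0 | 00-000,000-00
  3 | 000011  (sole → essential)
  4 | 0-0100,000-00,0001-0
  6 | 0001-0  (sole → essential)
  8 | -01000,00-000
  18 | 010010  (sole → essential)
  20 | 0-0100,01-100
  23 | 010111  (sole → essential)
  25 | 011-01  (sole → essential)
  28 | 01-100,01110-
  29 | 011-01,01110-
  33 | 100001  (sole → essential)
  34 | 100010  (sole → essential)
  39 | 100111  (sole → essential)
  40 | -01000,101-00
  44 | 101-00  (sole → essential)
  48 | 110000  (sole → essential)
  51 | 110011  (sole → essential)
  58 | 111010  (sole → essential)
Essential prime implicants: 000011, 0001-0, 010010, 010111, 011-01, 100001, 100010, 100111, 101-00, 110000, 110011, 111010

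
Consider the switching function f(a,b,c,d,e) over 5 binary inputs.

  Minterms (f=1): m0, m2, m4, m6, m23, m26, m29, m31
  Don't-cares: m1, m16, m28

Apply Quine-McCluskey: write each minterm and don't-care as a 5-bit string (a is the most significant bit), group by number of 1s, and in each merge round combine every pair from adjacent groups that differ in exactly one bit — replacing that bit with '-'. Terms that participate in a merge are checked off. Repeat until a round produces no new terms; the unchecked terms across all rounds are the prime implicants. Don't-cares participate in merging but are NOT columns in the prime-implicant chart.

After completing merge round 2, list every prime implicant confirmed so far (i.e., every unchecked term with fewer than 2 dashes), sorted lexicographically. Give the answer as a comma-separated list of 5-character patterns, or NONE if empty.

Round 0: 00000✓ 00001✓ 00010✓ 00100✓ 00110✓ 10000✓ 10111✓ 11010 11100✓ 11101✓ 11111✓
Round 1: -0000 00-00✓ 00-10✓ 000-0✓ 0000- 001-0✓ 1-111 111-1 1110-
Round 2: 00--0
PIs = {-0000, 00--0, 0000-, 1-111, 11010, 111-1, 1110-}

-0000, 0000-, 1-111, 11010, 111-1, 1110-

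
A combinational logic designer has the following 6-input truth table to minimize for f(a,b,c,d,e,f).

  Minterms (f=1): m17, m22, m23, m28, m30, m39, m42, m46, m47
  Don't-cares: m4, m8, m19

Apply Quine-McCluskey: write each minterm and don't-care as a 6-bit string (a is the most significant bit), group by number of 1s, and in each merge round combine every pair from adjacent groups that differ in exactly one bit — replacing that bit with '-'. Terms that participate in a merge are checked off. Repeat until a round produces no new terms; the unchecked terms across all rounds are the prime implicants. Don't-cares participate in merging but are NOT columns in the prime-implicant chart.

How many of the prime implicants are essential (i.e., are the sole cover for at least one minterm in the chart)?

Round 0: 000100 001000 010001✓ 010011✓ 010110✓ 010111✓ 011100✓ 011110✓ 100111✓ 101010✓ 101110✓ 101111✓
Round 1: 01-110 010-11 0100-1 01011- 0111-0 10-111 101-10 10111-
PIs = {000100, 001000, 01-110, 010-11, 0100-1, 01011-, 0111-0, 10-111, 101-10, 10111-}
Coverage chart:
  m17: 0100-1 ←essential
  m22: 01-110,01011-
  m23: 010-11,01011-
  m28: 0111-0 ←essential
  m30: 01-110,0111-0
  m39: 10-111 ←essential
  m42: 101-10 ←essential
  m46: 101-10,10111-
  m47: 10-111,10111-
Essential: 0100-1, 0111-0, 10-111, 101-10

4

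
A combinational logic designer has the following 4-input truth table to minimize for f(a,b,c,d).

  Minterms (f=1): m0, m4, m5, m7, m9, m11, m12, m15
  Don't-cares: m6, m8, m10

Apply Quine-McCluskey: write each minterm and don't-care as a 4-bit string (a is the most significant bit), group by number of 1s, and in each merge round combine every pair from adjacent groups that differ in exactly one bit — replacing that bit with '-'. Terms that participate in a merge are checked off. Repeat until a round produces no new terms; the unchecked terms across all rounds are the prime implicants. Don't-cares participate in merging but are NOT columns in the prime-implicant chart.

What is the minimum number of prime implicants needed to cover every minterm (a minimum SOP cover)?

4

[col 0] 0000*, 0100*, 0101*, 0110*, 0111*, 1000*, 1001*, 1010*, 1011*, 1100*, 1111*
[col 1] -000*, -100*, -111, 0-00*, 01-0*, 01-1*, 010-*, 011-*, 1-00*, 1-11, 10-0*, 10-1*, 100-*, 101-*
[col 2] --00, 01--, 10--
Prime implicants: --00, -111, 01--, 1-11, 10--
PI chart (minterm → PIs covering it):
  0 | --00  (sole → essential)
  4 | --00,01--
  5 | 01--  (sole → essential)
  7 | -111,01--
  9 | 10--  (sole → essential)
  11 | 1-11,10--
  12 | --00  (sole → essential)
  15 | -111,1-11
Essential prime implicants: --00, 01--, 10--
Petrick residual → -111
Minimum SOP uses 4 PIs: c'd' + bcd + a'b + ab'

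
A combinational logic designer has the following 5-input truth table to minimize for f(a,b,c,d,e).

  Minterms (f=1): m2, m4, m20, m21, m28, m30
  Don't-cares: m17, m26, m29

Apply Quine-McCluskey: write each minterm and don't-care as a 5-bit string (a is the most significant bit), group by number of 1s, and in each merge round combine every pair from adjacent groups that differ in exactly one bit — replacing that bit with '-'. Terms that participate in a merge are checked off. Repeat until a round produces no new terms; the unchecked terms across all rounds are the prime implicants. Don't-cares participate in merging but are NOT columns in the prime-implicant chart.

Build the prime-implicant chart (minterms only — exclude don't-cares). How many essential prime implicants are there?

2

size-2^0 implicants → 00010  00100(✓)  10001(✓)  10100(✓)  10101(✓)  11010(✓)  11100(✓)  11101(✓)  11110(✓)
size-2^1 implicants → -0100  1-100(✓)  1-101(✓)  10-01  1010-(✓)  11-10  111-0  1110-(✓)
size-2^2 implicants → 1-10-
Unchecked terms (primes): -0100, 00010, 1-10-, 10-01, 11-10, 111-0
Minterm coverage:
  m2 ⊆ 00010 [E]
  m4 ⊆ -0100 [E]
  m20 ⊆ -0100,1-10-
  m21 ⊆ 1-10-,10-01
  m28 ⊆ 1-10-,111-0
  m30 ⊆ 11-10,111-0
E = {-0100, 00010}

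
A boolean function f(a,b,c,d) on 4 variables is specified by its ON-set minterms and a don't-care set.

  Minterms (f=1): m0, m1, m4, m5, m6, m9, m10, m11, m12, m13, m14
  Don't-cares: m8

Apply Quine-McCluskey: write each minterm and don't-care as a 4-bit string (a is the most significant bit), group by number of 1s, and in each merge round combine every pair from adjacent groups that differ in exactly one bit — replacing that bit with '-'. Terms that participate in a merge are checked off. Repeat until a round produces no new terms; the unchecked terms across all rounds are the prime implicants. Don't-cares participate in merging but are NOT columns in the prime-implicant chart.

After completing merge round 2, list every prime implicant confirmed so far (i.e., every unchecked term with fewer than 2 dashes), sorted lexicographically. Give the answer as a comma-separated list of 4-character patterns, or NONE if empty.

NONE

size-2^0 implicants → 0000(✓)  0001(✓)  0100(✓)  0101(✓)  0110(✓)  1000(✓)  1001(✓)  1010(✓)  1011(✓)  1100(✓)  1101(✓)  1110(✓)
size-2^1 implicants → -000(✓)  -001(✓)  -100(✓)  -101(✓)  -110(✓)  0-00(✓)  0-01(✓)  000-(✓)  01-0(✓)  010-(✓)  1-00(✓)  1-01(✓)  1-10(✓)  10-0(✓)  10-1(✓)  100-(✓)  101-(✓)  11-0(✓)  110-(✓)
size-2^2 implicants → --00(✓)  --01(✓)  -00-(✓)  -1-0  -10-(✓)  0-0-(✓)  1--0  1-0-(✓)  10--
size-2^3 implicants → --0-
Unchecked terms (primes): --0-, -1-0, 1--0, 10--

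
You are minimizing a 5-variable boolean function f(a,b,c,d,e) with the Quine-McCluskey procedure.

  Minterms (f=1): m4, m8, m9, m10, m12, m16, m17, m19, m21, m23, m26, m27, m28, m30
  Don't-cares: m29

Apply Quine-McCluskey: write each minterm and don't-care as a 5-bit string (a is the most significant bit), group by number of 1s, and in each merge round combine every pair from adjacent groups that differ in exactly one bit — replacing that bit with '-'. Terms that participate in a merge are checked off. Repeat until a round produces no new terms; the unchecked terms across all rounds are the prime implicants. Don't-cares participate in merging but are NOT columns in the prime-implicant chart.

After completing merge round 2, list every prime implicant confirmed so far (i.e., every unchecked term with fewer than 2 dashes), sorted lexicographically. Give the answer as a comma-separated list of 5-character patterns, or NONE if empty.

-1010, -1100, 0-100, 01-00, 010-0, 0100-, 1-011, 1-101, 1000-, 11-10, 1101-, 111-0, 1110-

size-2^0 implicants → 00100(✓)  01000(✓)  01001(✓)  01010(✓)  01100(✓)  10000(✓)  10001(✓)  10011(✓)  10101(✓)  10111(✓)  11010(✓)  11011(✓)  11100(✓)  11101(✓)  11110(✓)
size-2^1 implicants → -1010  -1100  0-100  01-00  010-0  0100-  1-011  1-101  10-01(✓)  10-11(✓)  100-1(✓)  1000-  101-1(✓)  11-10  1101-  111-0  1110-
size-2^2 implicants → 10--1
Unchecked terms (primes): -1010, -1100, 0-100, 01-00, 010-0, 0100-, 1-011, 1-101, 10--1, 1000-, 11-10, 1101-, 111-0, 1110-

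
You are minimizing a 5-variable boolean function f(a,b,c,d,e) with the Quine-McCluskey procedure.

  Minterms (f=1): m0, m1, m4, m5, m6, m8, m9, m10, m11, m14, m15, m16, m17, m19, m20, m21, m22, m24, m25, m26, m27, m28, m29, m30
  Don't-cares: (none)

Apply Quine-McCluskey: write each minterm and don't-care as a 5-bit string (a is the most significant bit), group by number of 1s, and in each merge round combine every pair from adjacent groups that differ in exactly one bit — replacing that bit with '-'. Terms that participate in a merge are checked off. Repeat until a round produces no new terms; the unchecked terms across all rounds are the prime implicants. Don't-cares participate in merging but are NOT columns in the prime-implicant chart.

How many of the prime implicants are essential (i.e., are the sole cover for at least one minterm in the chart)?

4

Round 0: 00000✓ 00001✓ 00100✓ 00101✓ 00110✓ 01000✓ 01001✓ 01010✓ 01011✓ 01110✓ 01111✓ 10000✓ 10001✓ 10011✓ 10100✓ 10101✓ 10110✓ 11000✓ 11001✓ 11010✓ 11011✓ 11100✓ 11101✓ 11110✓
Round 1: -0000✓ -0001✓ -0100✓ -0101✓ -0110✓ -1000✓ -1001✓ -1010✓ -1011✓ -1110✓ 0-000✓ 0-001✓ 0-110✓ 00-00✓ 00-01✓ 0000-✓ 001-0✓ 0010-✓ 01-10✓ 01-11✓ 010-0✓ 010-1✓ 0100-✓ 0101-✓ 0111-✓ 1-000✓ 1-001✓ 1-011✓ 1-100✓ 1-101✓ 1-110✓ 10-00✓ 10-01✓ 100-1✓ 1000-✓ 101-0✓ 1010-✓ 11-00✓ 11-01✓ 11-10✓ 110-0✓ 110-1✓ 1100-✓ 1101-✓ 111-0✓ 1110-✓
Round 2: --000✓ --001✓ --110 -0-00✓ -0-01✓ -000-✓ -01-0 -010-✓ -1-10 -10-0✓ -10-1✓ -100-✓ -101-✓ 0-00-✓ 00-0-✓ 01-1- 010--✓ 1--00✓ 1--01✓ 1-0-1 1-00-✓ 1-1-0 1-10-✓ 10-0-✓ 11--0 11-0-✓ 110--✓
Round 3: --00- -0-0- -10-- 1--0-
PIs = {--00-, --110, -0-0-, -01-0, -1-10, -10--, 01-1-, 1--0-, 1-0-1, 1-1-0, 11--0}
Coverage chart:
  m0: --00-,-0-0-
  m1: --00-,-0-0-
  m4: -0-0-,-01-0
  m5: -0-0- ←essential
  m6: --110,-01-0
  m8: --00-,-10--
  m9: --00-,-10--
  m10: -1-10,-10--,01-1-
  m11: -10--,01-1-
  m14: --110,-1-10,01-1-
  m15: 01-1- ←essential
  m16: --00-,-0-0-,1--0-
  m17: --00-,-0-0-,1--0-,1-0-1
  m19: 1-0-1 ←essential
  m20: -0-0-,-01-0,1--0-,1-1-0
  m21: -0-0-,1--0-
  m22: --110,-01-0,1-1-0
  m24: --00-,-10--,1--0-,11--0
  m25: --00-,-10--,1--0-,1-0-1
  m26: -1-10,-10--,11--0
  m27: -10--,1-0-1
  m28: 1--0-,1-1-0,11--0
  m29: 1--0- ←essential
  m30: --110,-1-10,1-1-0,11--0
Essential: -0-0-, 01-1-, 1--0-, 1-0-1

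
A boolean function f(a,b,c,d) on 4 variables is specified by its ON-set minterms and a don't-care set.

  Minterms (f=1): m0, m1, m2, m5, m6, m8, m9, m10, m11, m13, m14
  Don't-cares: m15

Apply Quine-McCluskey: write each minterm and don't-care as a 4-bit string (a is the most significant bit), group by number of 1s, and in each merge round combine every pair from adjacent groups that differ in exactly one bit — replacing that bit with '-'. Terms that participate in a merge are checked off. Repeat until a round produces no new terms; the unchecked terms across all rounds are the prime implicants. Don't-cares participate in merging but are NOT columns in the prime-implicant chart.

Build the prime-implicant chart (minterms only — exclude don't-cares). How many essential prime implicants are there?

2

size-2^0 implicants → 0000(✓)  0001(✓)  0010(✓)  0101(✓)  0110(✓)  1000(✓)  1001(✓)  1010(✓)  1011(✓)  1101(✓)  1110(✓)  1111(✓)
size-2^1 implicants → -000(✓)  -001(✓)  -010(✓)  -101(✓)  -110(✓)  0-01(✓)  0-10(✓)  00-0(✓)  000-(✓)  1-01(✓)  1-10(✓)  1-11(✓)  10-0(✓)  10-1(✓)  100-(✓)  101-(✓)  11-1(✓)  111-(✓)
size-2^2 implicants → --01  --10  -0-0  -00-  1--1  1-1-  10--
Unchecked terms (primes): --01, --10, -0-0, -00-, 1--1, 1-1-, 10--
Minterm coverage:
  m0 ⊆ -0-0,-00-
  m1 ⊆ --01,-00-
  m2 ⊆ --10,-0-0
  m5 ⊆ --01 [E]
  m6 ⊆ --10 [E]
  m8 ⊆ -0-0,-00-,10--
  m9 ⊆ --01,-00-,1--1,10--
  m10 ⊆ --10,-0-0,1-1-,10--
  m11 ⊆ 1--1,1-1-,10--
  m13 ⊆ --01,1--1
  m14 ⊆ --10,1-1-
E = {--01, --10}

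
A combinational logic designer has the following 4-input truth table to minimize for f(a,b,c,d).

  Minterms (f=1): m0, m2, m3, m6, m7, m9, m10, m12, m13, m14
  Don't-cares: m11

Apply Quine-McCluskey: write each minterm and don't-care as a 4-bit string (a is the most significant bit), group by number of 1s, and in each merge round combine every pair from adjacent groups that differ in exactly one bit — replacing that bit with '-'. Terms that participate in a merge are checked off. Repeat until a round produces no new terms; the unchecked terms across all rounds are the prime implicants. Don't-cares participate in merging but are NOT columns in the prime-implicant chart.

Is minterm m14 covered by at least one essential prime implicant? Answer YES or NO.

[col 0] 0000*, 0010*, 0011*, 0110*, 0111*, 1001*, 1010*, 1011*, 1100*, 1101*, 1110*
[col 1] -010*, -011*, -110*, 0-10*, 0-11*, 00-0, 001-*, 011-*, 1-01, 1-10*, 10-1, 101-*, 11-0, 110-
[col 2] --10, -01-, 0-1-
Prime implicants: --10, -01-, 0-1-, 00-0, 1-01, 10-1, 11-0, 110-
PI chart (minterm → PIs covering it):
  0 | 00-0  (sole → essential)
  2 | --10,-01-,0-1-,00-0
  3 | -01-,0-1-
  6 | --10,0-1-
  7 | 0-1-  (sole → essential)
  9 | 1-01,10-1
  10 | --10,-01-
  12 | 11-0,110-
  13 | 1-01,110-
  14 | --10,11-0
Essential prime implicants: 0-1-, 00-0

NO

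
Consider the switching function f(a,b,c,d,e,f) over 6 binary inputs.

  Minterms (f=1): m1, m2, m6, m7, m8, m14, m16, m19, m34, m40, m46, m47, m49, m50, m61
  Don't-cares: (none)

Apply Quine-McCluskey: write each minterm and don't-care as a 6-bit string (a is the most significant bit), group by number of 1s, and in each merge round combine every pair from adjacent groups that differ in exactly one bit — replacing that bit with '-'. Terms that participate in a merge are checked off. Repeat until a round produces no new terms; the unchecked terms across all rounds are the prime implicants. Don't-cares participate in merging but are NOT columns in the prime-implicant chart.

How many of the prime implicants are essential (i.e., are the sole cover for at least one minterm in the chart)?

9

Round 0: 000001 000010✓ 000110✓ 000111✓ 001000✓ 001110✓ 010000 010011 100010✓ 101000✓ 101110✓ 101111✓ 110001 110010✓ 111101
Round 1: -00010 -01000 -01110 00-110 000-10 00011- 1-0010 10111-
PIs = {-00010, -01000, -01110, 00-110, 000-10, 000001, 00011-, 010000, 010011, 1-0010, 10111-, 110001, 111101}
Coverage chart:
  m1: 000001 ←essential
  m2: -00010,000-10
  m6: 00-110,000-10,00011-
  m7: 00011- ←essential
  m8: -01000 ←essential
  m14: -01110,00-110
  m16: 010000 ←essential
  m19: 010011 ←essential
  m34: -00010,1-0010
  m40: -01000 ←essential
  m46: -01110,10111-
  m47: 10111- ←essential
  m49: 110001 ←essential
  m50: 1-0010 ←essential
  m61: 111101 ←essential
Essential: -01000, 000001, 00011-, 010000, 010011, 1-0010, 10111-, 110001, 111101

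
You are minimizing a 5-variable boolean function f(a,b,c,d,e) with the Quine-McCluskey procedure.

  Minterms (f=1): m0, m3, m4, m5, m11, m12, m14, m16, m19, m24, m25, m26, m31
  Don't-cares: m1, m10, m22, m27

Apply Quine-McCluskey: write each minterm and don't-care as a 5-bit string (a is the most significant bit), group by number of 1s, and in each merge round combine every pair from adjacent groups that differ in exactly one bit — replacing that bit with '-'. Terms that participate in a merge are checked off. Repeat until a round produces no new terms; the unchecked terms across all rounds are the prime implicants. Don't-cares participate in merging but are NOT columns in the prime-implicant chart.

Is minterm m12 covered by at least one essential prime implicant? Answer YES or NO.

NO

[col 0] 00000*, 00001*, 00011*, 00100*, 00101*, 01010*, 01011*, 01100*, 01110*, 10000*, 10011*, 10110, 11000*, 11001*, 11010*, 11011*, 11111*
[col 1] -0000, -0011*, -1010*, -1011*, 0-011*, 0-100, 00-00*, 00-01*, 000-1, 0000-*, 0010-*, 01-10, 0101-*, 011-0, 1-000, 1-011*, 11-11, 110-0*, 110-1*, 1100-*, 1101-*
[col 2] --011, -101-, 00-0-, 110--
Prime implicants: --011, -0000, -101-, 0-100, 00-0-, 000-1, 01-10, 011-0, 1-000, 10110, 11-11, 110--
PI chart (minterm → PIs covering it):
  0 | -0000,00-0-
  3 | --011,000-1
  4 | 0-100,00-0-
  5 | 00-0-  (sole → essential)
  11 | --011,-101-
  12 | 0-100,011-0
  14 | 01-10,011-0
  16 | -0000,1-000
  19 | --011  (sole → essential)
  24 | 1-000,110--
  25 | 110--  (sole → essential)
  26 | -101-,110--
  31 | 11-11  (sole → essential)
Essential prime implicants: --011, 00-0-, 11-11, 110--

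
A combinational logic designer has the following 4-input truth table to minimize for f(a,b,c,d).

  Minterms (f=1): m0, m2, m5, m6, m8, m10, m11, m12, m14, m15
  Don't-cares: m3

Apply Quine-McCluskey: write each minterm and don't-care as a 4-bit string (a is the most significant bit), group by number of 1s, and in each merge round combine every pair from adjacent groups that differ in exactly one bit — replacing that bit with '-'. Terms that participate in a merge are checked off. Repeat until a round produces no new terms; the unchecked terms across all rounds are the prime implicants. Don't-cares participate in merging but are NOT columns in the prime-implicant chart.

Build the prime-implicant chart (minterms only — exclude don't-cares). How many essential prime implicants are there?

size-2^0 implicants → 0000(✓)  0010(✓)  0011(✓)  0101  0110(✓)  1000(✓)  1010(✓)  1011(✓)  1100(✓)  1110(✓)  1111(✓)
size-2^1 implicants → -000(✓)  -010(✓)  -011(✓)  -110(✓)  0-10(✓)  00-0(✓)  001-(✓)  1-00(✓)  1-10(✓)  1-11(✓)  10-0(✓)  101-(✓)  11-0(✓)  111-(✓)
size-2^2 implicants → --10  -0-0  -01-  1--0  1-1-
Unchecked terms (primes): --10, -0-0, -01-, 0101, 1--0, 1-1-
Minterm coverage:
  m0 ⊆ -0-0 [E]
  m2 ⊆ --10,-0-0,-01-
  m5 ⊆ 0101 [E]
  m6 ⊆ --10 [E]
  m8 ⊆ -0-0,1--0
  m10 ⊆ --10,-0-0,-01-,1--0,1-1-
  m11 ⊆ -01-,1-1-
  m12 ⊆ 1--0 [E]
  m14 ⊆ --10,1--0,1-1-
  m15 ⊆ 1-1- [E]
E = {--10, -0-0, 0101, 1--0, 1-1-}

5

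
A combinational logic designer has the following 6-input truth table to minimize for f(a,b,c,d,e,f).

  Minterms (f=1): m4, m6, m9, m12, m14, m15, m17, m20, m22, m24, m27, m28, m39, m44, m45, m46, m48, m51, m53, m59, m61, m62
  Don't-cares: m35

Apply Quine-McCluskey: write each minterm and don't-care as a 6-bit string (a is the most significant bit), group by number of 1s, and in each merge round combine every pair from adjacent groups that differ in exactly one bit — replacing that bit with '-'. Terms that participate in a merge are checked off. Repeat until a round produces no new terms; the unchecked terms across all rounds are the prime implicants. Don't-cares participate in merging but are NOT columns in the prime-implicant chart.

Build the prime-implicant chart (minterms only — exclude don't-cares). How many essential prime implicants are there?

Round 0: 000100✓ 000110✓ 001001 001100✓ 001110✓ 001111✓ 010001 010100✓ 010110✓ 011000✓ 011011✓ 011100✓ 100011✓ 100111✓ 101100✓ 101101✓ 101110✓ 110000 110011✓ 110101✓ 111011✓ 111101✓ 111110✓
Round 1: -01100✓ -01110✓ -11011 0-0100✓ 0-0110✓ 0-1100✓ 00-100✓ 00-110✓ 0001-0✓ 0011-0✓ 00111- 01-100✓ 0101-0✓ 011-00 1-0011 1-1101 1-1110 100-11 1011-0✓ 10110- 11-011 11-101
Round 2: -011-0 0--100 0-01-0 00-1-0
PIs = {-011-0, -11011, 0--100, 0-01-0, 00-1-0, 001001, 00111-, 010001, 011-00, 1-0011, 1-1101, 1-1110, 100-11, 10110-, 11-011, 11-101, 110000}
Coverage chart:
  m4: 0--100,0-01-0,00-1-0
  m6: 0-01-0,00-1-0
  m9: 001001 ←essential
  m12: -011-0,0--100,00-1-0
  m14: -011-0,00-1-0,00111-
  m15: 00111- ←essential
  m17: 010001 ←essential
  m20: 0--100,0-01-0
  m22: 0-01-0 ←essential
  m24: 011-00 ←essential
  m27: -11011 ←essential
  m28: 0--100,011-00
  m39: 100-11 ←essential
  m44: -011-0,10110-
  m45: 1-1101,10110-
  m46: -011-0,1-1110
  m48: 110000 ←essential
  m51: 1-0011,11-011
  m53: 11-101 ←essential
  m59: -11011,11-011
  m61: 1-1101,11-101
  m62: 1-1110 ←essential
Essential: -11011, 0-01-0, 001001, 00111-, 010001, 011-00, 1-1110, 100-11, 11-101, 110000

10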